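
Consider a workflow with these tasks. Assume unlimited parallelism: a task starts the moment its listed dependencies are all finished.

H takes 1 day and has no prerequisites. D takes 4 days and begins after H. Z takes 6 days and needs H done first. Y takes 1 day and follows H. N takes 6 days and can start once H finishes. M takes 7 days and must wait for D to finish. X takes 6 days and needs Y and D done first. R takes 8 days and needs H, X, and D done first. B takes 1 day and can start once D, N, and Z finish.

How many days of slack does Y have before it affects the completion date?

3

H→D→X→R = 1+4+6+8 = 19 sets the makespan at 19 days.
Longest path through Y: 16 days (earliest finish 2, latest finish 5).
Slack of Y = 4 − 1 = 3 days.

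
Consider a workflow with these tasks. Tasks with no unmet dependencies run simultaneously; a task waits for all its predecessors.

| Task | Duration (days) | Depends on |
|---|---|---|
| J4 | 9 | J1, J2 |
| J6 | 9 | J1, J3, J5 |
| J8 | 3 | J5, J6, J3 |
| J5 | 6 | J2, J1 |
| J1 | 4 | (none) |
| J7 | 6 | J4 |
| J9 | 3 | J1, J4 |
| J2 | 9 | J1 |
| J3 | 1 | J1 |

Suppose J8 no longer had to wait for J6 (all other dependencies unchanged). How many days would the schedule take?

28

Original critical path: J1→J2→J5→J6→J8 = 4+9+6+9+3 = 31 ⇒ 31 days.
Without J6→J8, J8's earliest start moves from 28 to 19.
New critical path: J1→J2→J4→J7 = 4+9+9+6 = 28 ⇒ 28 days.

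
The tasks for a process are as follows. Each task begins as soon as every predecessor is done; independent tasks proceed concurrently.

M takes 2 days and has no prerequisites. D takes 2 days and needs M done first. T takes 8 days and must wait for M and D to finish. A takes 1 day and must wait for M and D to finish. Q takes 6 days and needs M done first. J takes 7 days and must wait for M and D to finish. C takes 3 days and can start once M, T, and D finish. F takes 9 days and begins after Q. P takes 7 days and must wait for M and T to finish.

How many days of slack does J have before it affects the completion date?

M→D→T→P = 2+2+8+7 = 19 sets the makespan at 19 days.
The longest chain containing J totals 11 days.
So J can slip 19 − 11 = 8 days.

8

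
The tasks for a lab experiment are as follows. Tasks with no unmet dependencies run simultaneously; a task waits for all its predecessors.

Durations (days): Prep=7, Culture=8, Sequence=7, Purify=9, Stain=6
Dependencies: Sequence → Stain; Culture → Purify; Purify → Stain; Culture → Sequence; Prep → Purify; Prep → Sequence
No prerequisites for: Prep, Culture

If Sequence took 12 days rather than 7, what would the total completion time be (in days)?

Actual critical path: Culture→Purify→Stain = 8+9+6 = 23 ⇒ 23 days.
The longest path through Sequence is only 21 days, so Sequence has float 2.
New critical path: Culture→Sequence→Stain = 8+12+6 = 26 ⇒ 26 days.

26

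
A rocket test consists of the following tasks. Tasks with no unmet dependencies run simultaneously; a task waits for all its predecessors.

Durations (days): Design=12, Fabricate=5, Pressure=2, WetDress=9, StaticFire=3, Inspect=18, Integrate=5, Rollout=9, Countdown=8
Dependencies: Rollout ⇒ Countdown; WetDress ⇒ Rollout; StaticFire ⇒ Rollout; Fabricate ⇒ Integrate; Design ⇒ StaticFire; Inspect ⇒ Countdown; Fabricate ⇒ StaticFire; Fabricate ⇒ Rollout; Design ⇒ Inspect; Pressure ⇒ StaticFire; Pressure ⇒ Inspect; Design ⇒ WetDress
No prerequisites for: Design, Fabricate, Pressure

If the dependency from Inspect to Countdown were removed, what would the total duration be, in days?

38

Before: longest chain Design→WetDress→Rollout→Countdown = 12+9+9+8 = 38, finish 38.
Dropping Inspect→Countdown doesn't change Countdown's earliest start (30); another predecessor still binds.
New critical path: Design→WetDress→Rollout→Countdown = 12+9+9+8 = 38 ⇒ 38 days.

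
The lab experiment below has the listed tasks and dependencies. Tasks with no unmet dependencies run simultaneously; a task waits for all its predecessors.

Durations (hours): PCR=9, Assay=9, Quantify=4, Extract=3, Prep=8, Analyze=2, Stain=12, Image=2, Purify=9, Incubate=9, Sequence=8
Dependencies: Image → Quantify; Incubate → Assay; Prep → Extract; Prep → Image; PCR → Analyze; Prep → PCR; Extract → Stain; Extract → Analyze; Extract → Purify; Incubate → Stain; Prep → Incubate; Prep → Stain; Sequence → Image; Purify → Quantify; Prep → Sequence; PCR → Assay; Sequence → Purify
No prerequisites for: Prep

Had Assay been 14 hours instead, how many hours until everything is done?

Baseline: Prep→Incubate→Stain = 8+9+12 = 29 → 29 hours.
The longest path through Assay is only 26 hours, so Assay has float 3.
New critical path: Prep→Incubate→Assay = 8+9+14 = 31 ⇒ 31 hours.

31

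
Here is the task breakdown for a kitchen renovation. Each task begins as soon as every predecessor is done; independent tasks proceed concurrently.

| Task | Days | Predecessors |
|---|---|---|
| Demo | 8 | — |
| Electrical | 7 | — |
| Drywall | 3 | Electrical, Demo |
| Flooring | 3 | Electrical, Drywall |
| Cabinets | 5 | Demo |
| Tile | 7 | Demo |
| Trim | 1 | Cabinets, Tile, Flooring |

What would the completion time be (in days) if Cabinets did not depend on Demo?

Before: longest chain Demo→Tile→Trim = 8+7+1 = 16, finish 16.
Without Demo→Cabinets, Cabinets's earliest start moves from 8 to 0.
New critical path: Demo→Tile→Trim = 8+7+1 = 16 ⇒ 16 days.

16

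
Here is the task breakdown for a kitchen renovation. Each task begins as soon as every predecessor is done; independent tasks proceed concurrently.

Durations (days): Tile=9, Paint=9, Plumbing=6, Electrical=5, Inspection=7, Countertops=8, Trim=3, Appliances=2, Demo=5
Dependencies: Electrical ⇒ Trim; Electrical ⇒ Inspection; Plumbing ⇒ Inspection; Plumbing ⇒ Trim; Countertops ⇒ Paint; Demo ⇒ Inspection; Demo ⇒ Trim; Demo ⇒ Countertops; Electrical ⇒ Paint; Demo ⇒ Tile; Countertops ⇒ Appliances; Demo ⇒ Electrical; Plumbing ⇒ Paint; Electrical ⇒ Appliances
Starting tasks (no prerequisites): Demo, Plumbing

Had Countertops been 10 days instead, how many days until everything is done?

Actual critical path: Demo→Countertops→Paint = 5+8+9 = 22 ⇒ 22 days.
Countertops is on the critical path; changing it to 10 makes that path 24 days.
No other chain overtakes it, so the finish is 24 days.

24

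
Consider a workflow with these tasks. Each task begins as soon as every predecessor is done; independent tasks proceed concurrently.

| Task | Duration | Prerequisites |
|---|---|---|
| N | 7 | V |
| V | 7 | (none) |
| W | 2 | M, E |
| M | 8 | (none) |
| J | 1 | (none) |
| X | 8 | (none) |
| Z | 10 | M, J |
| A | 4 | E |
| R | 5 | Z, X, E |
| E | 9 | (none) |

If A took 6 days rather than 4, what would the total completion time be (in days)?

Actual critical path: M→Z→R = 8+10+5 = 23 ⇒ 23 days.
A is off the critical path — its longest chain is 13 days, giving 10 of slack.
That remains the longest chain; total 23 days.

23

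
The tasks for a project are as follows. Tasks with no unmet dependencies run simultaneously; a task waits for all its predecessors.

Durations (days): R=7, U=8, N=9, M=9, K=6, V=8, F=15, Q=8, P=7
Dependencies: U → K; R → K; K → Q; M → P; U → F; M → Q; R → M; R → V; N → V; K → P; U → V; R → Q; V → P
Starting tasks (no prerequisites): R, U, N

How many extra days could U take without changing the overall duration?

1

The longest chain is R→M→Q = 7+9+8 = 24; overall finish 24 days.
Longest path through U: 23 days (earliest finish 8, latest finish 9).
Slack of U = 1 − 0 = 1 day.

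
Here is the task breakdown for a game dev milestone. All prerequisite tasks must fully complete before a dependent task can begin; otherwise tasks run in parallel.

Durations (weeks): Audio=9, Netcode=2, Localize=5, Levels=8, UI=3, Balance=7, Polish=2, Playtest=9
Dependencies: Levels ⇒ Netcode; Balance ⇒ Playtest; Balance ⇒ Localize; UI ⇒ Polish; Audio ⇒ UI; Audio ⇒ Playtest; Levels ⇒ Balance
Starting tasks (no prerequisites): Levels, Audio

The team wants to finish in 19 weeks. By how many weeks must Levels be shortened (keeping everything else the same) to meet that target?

Current finish: 24 weeks; target: 19.
Levels is on every critical path, so each week cut from Levels cuts the finish by one (this holds down to a finish of 18).
Need 24 − 19 = 5 weeks off Levels → Levels becomes 3 weeks, finish becomes 19.

5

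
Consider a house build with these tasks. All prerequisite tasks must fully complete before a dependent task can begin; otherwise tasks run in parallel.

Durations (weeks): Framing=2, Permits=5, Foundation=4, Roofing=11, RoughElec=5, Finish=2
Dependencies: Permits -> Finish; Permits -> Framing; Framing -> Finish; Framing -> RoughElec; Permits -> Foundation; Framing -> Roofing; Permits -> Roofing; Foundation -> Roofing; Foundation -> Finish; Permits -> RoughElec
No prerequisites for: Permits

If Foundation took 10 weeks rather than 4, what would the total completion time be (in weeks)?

Baseline: Permits→Foundation→Roofing = 5+4+11 = 20 → 20 weeks.
Foundation lies on that path, so at 10 weeks the path becomes 26 weeks.
No other chain overtakes it, so the finish is 26 weeks.

26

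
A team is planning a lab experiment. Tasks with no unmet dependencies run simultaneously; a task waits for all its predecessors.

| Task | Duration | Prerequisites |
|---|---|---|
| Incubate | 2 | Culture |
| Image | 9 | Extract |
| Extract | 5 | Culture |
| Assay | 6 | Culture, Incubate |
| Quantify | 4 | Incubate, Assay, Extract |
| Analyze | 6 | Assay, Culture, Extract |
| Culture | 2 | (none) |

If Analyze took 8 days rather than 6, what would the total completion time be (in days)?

Critical path before the change: Culture→Incubate→Assay→Analyze = 2+2+6+6 = 16 giving 16 days.
Analyze lies on that path, so at 8 days the path becomes 18 days.
No other chain overtakes it, so the finish is 18 days.

18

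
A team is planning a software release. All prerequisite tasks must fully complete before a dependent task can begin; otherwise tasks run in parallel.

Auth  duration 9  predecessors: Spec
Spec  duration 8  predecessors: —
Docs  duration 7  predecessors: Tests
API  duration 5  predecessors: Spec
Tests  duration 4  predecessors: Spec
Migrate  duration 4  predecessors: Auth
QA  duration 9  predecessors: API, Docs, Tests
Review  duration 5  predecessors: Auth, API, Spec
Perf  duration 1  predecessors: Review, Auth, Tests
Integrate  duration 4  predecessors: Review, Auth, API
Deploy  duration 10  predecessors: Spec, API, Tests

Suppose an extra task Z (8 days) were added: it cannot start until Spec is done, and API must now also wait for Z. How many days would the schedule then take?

Originally the schedule takes 28 days.
With Z inserted, API now waits for max(Spec, Z).
New critical path: Spec→Z→API→Deploy = 8+8+5+10 = 31 ⇒ 31 days.

31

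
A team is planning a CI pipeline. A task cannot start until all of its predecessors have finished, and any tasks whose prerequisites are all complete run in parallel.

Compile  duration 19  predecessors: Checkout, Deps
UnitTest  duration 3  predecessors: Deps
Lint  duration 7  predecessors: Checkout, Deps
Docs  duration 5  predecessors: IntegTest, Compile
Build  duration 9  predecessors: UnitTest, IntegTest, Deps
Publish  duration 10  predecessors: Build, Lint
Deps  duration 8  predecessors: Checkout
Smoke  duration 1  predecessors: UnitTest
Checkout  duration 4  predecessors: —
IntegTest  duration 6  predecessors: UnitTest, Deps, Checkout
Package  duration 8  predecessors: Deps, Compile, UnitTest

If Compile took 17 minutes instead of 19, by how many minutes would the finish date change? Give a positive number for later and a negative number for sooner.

Critical path before the change: Checkout→Deps→UnitTest→IntegTest→Build→Publish = 4+8+3+6+9+10 = 40 giving 40 minutes.
Compile is off the critical path — its longest chain is 39 minutes, giving 1 of slack.
The critical path is still Checkout→Deps→UnitTest→IntegTest→Build→Publish; finish is now 40 minutes.
Change in finish: 40 − 40 = +0 minutes.

0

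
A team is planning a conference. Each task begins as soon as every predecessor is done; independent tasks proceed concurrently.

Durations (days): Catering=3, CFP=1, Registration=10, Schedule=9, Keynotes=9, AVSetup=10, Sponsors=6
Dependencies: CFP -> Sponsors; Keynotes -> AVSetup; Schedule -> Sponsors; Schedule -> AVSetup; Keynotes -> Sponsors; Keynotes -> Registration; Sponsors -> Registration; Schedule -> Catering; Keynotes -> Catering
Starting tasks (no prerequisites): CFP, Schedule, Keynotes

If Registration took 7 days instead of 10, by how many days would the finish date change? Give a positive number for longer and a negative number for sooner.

-3

Actual critical path: Schedule→Sponsors→Registration = 9+6+10 = 25 ⇒ 25 days.
Since Registration is critical, the -3 change carries straight to that chain (now 22 days).
That remains the longest chain; total 22 days.
Change in finish: 22 − 25 = -3 days.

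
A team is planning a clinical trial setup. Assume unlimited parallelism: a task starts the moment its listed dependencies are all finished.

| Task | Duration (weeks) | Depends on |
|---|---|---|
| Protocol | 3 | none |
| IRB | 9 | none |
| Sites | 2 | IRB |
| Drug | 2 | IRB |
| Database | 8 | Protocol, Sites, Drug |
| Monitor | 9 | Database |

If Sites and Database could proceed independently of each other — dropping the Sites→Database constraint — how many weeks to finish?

With the dependency in place, IRB→Sites→Database→Monitor = 9+2+8+9 = 28 sets the finish at 28 weeks.
Dropping Sites→Database doesn't change Database's earliest start (11); another predecessor still binds.
New critical path: IRB→Drug→Database→Monitor = 9+2+8+9 = 28 ⇒ 28 weeks.

28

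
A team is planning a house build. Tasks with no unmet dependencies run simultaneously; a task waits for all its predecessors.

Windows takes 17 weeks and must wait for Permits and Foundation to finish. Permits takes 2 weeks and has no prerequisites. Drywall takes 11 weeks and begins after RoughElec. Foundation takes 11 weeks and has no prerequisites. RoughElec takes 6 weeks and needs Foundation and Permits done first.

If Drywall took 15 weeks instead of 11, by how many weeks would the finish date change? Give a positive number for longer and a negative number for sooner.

4

As given, the longest chain is Foundation→RoughElec→Drywall = 11+6+11 = 28, so the finish is 28 weeks.
Drywall is on the critical path; changing it to 15 makes that path 32 weeks.
No other chain overtakes it, so the finish is 32 weeks.
Change in finish: 32 − 28 = +4 weeks.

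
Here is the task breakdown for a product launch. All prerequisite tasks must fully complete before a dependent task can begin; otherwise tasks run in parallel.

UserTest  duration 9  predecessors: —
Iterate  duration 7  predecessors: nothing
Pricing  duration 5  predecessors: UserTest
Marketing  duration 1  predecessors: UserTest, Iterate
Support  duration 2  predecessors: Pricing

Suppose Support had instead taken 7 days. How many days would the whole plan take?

Baseline: UserTest→Pricing→Support = 9+5+2 = 16 → 16 days.
Since Support is critical, the +5 change carries straight to that chain (now 21 days).
No other chain overtakes it, so the finish is 21 days.

21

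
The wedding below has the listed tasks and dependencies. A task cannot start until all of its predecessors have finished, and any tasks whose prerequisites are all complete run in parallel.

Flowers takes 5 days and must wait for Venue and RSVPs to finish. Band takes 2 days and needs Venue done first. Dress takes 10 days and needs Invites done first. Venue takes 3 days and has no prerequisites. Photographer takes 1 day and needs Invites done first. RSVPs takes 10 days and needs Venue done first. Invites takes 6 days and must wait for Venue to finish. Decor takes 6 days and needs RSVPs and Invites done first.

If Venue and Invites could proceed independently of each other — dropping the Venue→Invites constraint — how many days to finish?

19

Before: longest chain Venue→Invites→Dress = 3+6+10 = 19, finish 19.
Without Venue→Invites, Invites's earliest start moves from 3 to 0.
After: Venue→RSVPs→Decor = 3+10+6 = 19 → 19 days.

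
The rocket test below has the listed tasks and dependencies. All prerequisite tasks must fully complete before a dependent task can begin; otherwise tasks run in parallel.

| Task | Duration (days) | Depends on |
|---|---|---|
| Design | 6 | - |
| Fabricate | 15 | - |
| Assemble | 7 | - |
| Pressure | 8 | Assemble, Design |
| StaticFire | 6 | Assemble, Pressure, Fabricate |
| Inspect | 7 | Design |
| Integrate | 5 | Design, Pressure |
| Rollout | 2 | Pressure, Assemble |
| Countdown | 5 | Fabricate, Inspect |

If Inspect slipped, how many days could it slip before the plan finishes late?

The longest chain is Fabricate→StaticFire = 15+6 = 21; overall finish 21 days.
Longest path through Inspect: 18 days (earliest finish 13, latest finish 16).
Slack of Inspect = 9 − 6 = 3 days.

3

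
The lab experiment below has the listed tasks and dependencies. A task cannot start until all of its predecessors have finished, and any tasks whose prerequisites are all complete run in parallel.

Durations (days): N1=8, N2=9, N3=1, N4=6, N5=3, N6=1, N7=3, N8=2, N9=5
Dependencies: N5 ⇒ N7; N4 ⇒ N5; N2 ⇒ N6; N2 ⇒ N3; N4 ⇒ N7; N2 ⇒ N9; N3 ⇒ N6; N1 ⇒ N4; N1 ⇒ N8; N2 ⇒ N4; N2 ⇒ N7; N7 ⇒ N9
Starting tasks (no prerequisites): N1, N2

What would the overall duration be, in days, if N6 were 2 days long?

Baseline: N2→N4→N5→N7→N9 = 9+6+3+3+5 = 26 → 26 days.
N6 is off the critical path — its longest chain is 11 days, giving 15 of slack.
That remains the longest chain; total 26 days.

26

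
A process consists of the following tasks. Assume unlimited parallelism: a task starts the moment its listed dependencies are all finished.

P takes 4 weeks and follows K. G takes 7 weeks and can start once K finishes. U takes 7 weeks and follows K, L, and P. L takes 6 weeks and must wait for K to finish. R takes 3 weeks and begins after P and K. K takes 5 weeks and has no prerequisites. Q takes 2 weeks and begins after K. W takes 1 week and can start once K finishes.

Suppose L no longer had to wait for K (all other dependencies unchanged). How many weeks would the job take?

16

Original critical path: K→L→U = 5+6+7 = 18 ⇒ 18 weeks.
Without K→L, L's earliest start moves from 5 to 0.
New critical path: K→P→U = 5+4+7 = 16 ⇒ 16 weeks.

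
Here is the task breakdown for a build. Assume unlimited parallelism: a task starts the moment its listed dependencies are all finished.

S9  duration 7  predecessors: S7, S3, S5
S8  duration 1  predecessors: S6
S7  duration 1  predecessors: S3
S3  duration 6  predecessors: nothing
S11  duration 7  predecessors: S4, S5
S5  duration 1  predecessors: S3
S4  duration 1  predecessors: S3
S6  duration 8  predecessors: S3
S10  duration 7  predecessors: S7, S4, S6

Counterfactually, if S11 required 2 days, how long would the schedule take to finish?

21

Baseline: S3→S6→S10 = 6+8+7 = 21 → 21 days.
The longest path through S11 is only 14 days, so S11 has float 7.
That remains the longest chain; total 21 days.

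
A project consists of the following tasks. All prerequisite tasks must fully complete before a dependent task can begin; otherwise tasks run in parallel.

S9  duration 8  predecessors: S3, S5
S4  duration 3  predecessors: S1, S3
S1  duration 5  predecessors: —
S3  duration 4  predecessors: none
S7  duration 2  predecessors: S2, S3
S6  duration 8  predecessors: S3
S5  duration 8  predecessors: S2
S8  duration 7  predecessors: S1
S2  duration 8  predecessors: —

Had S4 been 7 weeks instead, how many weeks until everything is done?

24

Actual critical path: S2→S5→S9 = 8+8+8 = 24 ⇒ 24 weeks.
S4 has 16 weeks of float (longest path through it is 8).
That remains the longest chain; total 24 weeks.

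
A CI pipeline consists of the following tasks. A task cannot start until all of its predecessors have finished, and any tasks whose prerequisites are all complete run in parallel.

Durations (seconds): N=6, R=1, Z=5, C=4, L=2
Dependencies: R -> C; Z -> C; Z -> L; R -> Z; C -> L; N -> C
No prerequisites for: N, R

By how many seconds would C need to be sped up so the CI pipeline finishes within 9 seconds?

Current finish: 12 seconds; target: 9.
C is on every critical path, so each second cut from C cuts the finish by one (this holds down to a finish of 9).
Need 12 − 9 = 3 seconds off C → C becomes 1 second, finish becomes 9.

3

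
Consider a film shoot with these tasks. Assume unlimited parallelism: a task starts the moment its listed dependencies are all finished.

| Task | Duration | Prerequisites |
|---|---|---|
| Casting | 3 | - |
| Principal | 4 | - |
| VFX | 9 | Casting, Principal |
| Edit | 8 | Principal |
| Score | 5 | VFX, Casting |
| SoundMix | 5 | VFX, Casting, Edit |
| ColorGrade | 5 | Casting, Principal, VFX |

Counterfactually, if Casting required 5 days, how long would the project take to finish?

Critical path before the change: Principal→VFX→Score = 4+9+5 = 18 giving 18 days.
The longest path through Casting is only 17 days, so Casting has float 1.
The binding chain switches to Casting→VFX→Score = 5+9+5 = 19; finish 19 days.

19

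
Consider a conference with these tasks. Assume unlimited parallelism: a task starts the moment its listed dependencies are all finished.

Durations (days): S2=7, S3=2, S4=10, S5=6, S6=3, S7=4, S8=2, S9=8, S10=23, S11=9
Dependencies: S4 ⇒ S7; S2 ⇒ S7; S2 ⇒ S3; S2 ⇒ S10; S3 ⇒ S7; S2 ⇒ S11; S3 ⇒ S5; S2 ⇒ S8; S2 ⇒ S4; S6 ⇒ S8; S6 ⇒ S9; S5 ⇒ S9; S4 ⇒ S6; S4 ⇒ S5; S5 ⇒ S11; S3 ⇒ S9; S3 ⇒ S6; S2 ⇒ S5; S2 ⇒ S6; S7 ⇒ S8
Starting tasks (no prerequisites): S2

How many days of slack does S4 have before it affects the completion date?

The longest chain is S2→S4→S5→S11 = 7+10+6+9 = 32; overall finish 32 days.
The longest chain containing S4 totals 32 days.
So S4 can slip 17 − 17 = 0 days.

0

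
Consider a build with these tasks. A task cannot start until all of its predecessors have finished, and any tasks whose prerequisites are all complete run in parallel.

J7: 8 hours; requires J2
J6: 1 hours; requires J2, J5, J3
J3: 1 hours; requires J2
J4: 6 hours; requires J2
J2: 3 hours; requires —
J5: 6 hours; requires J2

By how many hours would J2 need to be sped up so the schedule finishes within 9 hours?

Current finish: 11 hours; target: 9.
J2 is on every critical path, so each hour cut from J2 cuts the finish by one (this holds down to a finish of 9).
Need 11 − 9 = 2 hours off J2 → J2 becomes 1 hour, finish becomes 9.

2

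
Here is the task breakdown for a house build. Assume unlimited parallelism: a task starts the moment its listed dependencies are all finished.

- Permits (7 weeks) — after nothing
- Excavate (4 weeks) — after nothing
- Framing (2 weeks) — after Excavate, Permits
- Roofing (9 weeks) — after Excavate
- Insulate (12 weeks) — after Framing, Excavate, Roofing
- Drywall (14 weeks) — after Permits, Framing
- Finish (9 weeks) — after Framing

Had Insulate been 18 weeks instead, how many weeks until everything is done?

31

Critical path before the change: Excavate→Roofing→Insulate = 4+9+12 = 25 giving 25 weeks.
Insulate lies on that path, so at 18 weeks the path becomes 31 weeks.
That remains the longest chain; total 31 weeks.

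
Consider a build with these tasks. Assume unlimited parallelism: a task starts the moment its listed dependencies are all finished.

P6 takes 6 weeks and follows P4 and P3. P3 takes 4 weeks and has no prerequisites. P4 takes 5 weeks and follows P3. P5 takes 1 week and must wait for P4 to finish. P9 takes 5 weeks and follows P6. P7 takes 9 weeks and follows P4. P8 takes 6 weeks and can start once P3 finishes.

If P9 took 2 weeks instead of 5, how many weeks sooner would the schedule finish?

2

Baseline: P3→P4→P6→P9 = 4+5+6+5 = 20 → 20 weeks.
P9 is on the critical path; changing it to 2 makes that path 17 weeks.
New critical path: P3→P4→P7 = 4+5+9 = 18 ⇒ 18 weeks.
Change in finish: 18 − 20 = -2 weeks.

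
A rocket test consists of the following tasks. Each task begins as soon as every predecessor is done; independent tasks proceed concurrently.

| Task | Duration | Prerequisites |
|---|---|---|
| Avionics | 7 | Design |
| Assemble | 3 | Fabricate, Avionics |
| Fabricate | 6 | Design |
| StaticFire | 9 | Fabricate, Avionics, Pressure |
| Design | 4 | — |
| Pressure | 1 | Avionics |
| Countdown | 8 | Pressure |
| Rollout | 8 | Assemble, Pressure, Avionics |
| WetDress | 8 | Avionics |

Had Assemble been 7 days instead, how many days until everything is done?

26

Baseline: Design→Avionics→Assemble→Rollout = 4+7+3+8 = 22 → 22 days.
Assemble is on the critical path; changing it to 7 makes that path 26 days.
No other chain overtakes it, so the finish is 26 days.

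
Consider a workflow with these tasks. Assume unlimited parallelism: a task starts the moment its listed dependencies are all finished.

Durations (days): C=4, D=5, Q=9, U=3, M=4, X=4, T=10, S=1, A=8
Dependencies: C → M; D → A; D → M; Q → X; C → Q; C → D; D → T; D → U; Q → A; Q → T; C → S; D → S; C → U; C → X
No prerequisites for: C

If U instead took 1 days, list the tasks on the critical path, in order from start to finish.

C, Q, T

As given, the longest chain is C→Q→T = 4+9+10 = 23, so the finish is 23 days.
U has 11 days of float (longest path through it is 12).
That remains the longest chain; total 23 days.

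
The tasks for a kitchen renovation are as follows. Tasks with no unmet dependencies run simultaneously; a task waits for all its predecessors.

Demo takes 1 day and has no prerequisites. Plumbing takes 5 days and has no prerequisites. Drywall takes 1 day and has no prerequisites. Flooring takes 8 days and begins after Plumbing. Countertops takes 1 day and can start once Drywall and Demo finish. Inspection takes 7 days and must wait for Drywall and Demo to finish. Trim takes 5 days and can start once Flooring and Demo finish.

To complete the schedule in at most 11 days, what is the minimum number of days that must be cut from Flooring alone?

7

Current finish: 18 days; target: 11.
Flooring is on every critical path, so each day cut from Flooring cuts the finish by one (this holds down to a finish of 11).
Need 18 − 11 = 7 days off Flooring → Flooring becomes 1 day, finish becomes 11.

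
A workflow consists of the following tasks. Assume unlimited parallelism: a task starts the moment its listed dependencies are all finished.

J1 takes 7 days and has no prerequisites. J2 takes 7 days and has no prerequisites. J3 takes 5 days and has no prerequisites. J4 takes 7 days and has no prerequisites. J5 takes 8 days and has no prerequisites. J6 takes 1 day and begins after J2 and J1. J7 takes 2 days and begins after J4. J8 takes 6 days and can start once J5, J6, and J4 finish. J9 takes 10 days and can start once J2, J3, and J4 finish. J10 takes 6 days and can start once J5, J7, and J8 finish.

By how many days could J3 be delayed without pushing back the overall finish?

Critical path: J1→J6→J8→J10 = 7+1+6+6 = 20, so the finish is 20 days.
The longest chain containing J3 totals 15 days.
Slack of J3 = 5 − 0 = 5 days.

5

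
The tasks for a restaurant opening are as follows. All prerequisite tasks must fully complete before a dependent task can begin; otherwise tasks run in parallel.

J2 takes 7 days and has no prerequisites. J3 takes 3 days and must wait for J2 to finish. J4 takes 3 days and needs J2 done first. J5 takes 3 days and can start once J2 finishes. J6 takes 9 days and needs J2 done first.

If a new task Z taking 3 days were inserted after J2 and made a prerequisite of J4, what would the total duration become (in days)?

16

Originally the schedule takes 16 days.
With Z inserted, J4 now waits for max(J2, Z).
New critical path: J2→J6 = 7+9 = 16 ⇒ 16 days.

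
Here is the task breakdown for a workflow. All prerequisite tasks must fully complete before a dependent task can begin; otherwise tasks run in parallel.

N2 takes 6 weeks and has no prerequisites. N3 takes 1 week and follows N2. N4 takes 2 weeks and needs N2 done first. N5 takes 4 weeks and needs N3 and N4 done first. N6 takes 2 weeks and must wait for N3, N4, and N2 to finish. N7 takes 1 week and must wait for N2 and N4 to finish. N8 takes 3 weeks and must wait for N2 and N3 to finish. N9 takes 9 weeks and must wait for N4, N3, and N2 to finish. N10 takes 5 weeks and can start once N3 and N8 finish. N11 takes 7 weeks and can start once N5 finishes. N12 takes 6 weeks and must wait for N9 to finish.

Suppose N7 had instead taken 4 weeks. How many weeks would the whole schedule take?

23

Critical path before the change: N2→N4→N9→N12 = 6+2+9+6 = 23 giving 23 weeks.
N7 is off the critical path — its longest chain is 9 weeks, giving 14 of slack.
The critical path is still N2→N4→N9→N12; finish is now 23 weeks.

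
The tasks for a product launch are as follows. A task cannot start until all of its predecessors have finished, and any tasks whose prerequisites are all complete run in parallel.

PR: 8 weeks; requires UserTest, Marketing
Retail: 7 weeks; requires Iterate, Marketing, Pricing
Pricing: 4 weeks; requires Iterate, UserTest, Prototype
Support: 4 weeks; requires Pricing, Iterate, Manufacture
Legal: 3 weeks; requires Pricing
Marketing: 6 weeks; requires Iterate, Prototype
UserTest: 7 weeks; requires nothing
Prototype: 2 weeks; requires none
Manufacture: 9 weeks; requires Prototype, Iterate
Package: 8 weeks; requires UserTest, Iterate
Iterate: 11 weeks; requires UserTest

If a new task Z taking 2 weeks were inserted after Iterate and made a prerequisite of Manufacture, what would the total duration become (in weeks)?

33

Originally the plan takes 32 weeks.
With Z inserted, Manufacture now waits for max(Prototype, Iterate, Z).
New critical path: UserTest→Iterate→Z→Manufacture→Support = 7+11+2+9+4 = 33 ⇒ 33 weeks.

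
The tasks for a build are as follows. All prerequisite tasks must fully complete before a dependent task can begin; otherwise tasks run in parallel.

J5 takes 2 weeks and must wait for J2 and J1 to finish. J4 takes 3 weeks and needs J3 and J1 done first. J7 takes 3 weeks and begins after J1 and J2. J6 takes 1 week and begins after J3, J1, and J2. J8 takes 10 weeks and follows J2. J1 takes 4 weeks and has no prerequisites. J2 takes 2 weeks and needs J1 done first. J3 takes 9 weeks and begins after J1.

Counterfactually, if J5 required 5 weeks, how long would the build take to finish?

16

Baseline: J1→J2→J8 = 4+2+10 = 16 → 16 weeks.
The longest path through J5 is only 8 weeks, so J5 has float 8.
No other chain overtakes it, so the finish is 16 weeks.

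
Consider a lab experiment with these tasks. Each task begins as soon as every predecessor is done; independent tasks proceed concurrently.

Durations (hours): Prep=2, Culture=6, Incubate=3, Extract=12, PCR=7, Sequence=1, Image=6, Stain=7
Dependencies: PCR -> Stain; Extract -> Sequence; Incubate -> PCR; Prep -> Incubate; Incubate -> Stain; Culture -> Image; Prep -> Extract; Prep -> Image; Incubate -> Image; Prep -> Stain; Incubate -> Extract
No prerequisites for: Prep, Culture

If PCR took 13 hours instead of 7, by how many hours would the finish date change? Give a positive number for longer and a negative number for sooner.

6

As given, the longest chain is Prep→Incubate→PCR→Stain = 2+3+7+7 = 19, so the finish is 19 hours.
PCR is on the critical path; changing it to 13 makes that path 25 hours.
No other chain overtakes it, so the finish is 25 hours.
Change in finish: 25 − 19 = +6 hours.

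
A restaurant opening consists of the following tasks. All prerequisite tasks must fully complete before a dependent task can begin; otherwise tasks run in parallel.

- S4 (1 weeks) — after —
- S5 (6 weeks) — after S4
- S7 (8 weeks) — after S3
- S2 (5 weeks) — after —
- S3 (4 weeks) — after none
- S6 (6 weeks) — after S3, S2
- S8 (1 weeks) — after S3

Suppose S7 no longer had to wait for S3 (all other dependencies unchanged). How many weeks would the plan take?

With the dependency in place, S3→S7 = 4+8 = 12 sets the finish at 12 weeks.
Without S3→S7, S7's earliest start moves from 4 to 0.
The longest chain is now S2→S6 = 5+6 = 11, so the plan takes 11 weeks.

11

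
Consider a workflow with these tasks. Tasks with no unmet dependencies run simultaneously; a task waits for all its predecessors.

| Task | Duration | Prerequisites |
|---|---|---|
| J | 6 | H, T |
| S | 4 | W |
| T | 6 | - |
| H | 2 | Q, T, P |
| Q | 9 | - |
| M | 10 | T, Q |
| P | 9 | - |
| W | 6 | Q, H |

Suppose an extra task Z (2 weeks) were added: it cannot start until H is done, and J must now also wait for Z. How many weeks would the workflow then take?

Originally the workflow takes 21 weeks.
With Z inserted, J now waits for max(H, T, Z).
New critical path: P→H→W→S = 9+2+6+4 = 21 ⇒ 21 weeks.

21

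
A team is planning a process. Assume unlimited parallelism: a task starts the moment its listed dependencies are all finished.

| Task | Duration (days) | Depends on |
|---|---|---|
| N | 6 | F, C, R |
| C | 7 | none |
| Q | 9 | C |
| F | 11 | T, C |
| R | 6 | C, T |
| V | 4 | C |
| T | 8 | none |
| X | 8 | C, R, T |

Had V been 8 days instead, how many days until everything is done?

The binding path is T→F→N = 8+11+6 = 25; finish at 25 days.
V is off the critical path — its longest chain is 11 days, giving 14 of slack.
The critical path is still T→F→N; finish is now 25 days.

25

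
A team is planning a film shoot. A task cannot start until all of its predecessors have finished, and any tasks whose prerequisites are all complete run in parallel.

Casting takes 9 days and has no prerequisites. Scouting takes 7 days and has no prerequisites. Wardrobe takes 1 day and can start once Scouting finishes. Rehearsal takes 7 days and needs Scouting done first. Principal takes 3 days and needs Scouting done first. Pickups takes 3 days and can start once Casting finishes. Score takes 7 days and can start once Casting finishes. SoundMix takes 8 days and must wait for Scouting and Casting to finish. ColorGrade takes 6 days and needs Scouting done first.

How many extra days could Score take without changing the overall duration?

Critical path: Casting→SoundMix = 9+8 = 17, so the finish is 17 days.
The longest chain containing Score totals 16 days.
So Score can slip 17 − 16 = 1 day.

1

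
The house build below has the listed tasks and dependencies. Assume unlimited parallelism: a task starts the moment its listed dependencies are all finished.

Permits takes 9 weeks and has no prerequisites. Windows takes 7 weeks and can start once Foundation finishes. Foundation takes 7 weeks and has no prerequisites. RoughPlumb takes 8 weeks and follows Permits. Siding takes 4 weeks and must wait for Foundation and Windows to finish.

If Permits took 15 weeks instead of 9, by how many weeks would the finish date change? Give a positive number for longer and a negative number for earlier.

5

Actual critical path: Foundation→Windows→Siding = 7+7+4 = 18 ⇒ 18 weeks.
The longest path through Permits is only 17 weeks, so Permits has float 1.
New critical path: Permits→RoughPlumb = 15+8 = 23 ⇒ 23 weeks.
Change in finish: 23 − 18 = +5 weeks.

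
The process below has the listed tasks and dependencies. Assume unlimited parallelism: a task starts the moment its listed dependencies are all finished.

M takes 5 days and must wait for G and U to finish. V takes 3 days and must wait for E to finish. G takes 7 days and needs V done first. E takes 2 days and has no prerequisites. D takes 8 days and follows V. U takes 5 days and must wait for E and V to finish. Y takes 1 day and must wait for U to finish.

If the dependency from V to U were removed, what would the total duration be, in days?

17

Original critical path: E→V→G→M = 2+3+7+5 = 17 ⇒ 17 days.
Without V→U, U's earliest start moves from 5 to 2.
After: E→V→G→M = 2+3+7+5 = 17 → 17 days.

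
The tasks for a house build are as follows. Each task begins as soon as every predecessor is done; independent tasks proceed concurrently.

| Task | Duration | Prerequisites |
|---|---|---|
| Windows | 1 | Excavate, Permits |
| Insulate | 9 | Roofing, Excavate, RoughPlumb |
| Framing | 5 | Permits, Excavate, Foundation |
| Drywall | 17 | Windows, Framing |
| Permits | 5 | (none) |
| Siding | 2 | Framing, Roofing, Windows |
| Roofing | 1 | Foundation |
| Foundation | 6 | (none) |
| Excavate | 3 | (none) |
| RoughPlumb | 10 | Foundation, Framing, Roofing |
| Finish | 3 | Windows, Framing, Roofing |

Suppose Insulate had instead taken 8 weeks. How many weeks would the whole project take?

Baseline: Foundation→Framing→RoughPlumb→Insulate = 6+5+10+9 = 30 → 30 weeks.
Insulate lies on that path, so at 8 weeks the path becomes 29 weeks.
That remains the longest chain; total 29 weeks.

29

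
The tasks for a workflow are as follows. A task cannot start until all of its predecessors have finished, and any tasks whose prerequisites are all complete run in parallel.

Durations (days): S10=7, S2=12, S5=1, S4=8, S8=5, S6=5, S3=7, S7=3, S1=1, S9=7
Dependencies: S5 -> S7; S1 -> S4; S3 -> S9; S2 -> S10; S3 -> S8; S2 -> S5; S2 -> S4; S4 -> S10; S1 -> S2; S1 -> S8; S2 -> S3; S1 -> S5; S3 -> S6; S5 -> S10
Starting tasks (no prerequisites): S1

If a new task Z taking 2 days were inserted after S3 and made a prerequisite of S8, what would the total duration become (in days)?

Originally the job takes 28 days.
With Z inserted, S8 now waits for max(S1, S3, Z).
New critical path: S1→S2→S4→S10 = 1+12+8+7 = 28 ⇒ 28 days.

28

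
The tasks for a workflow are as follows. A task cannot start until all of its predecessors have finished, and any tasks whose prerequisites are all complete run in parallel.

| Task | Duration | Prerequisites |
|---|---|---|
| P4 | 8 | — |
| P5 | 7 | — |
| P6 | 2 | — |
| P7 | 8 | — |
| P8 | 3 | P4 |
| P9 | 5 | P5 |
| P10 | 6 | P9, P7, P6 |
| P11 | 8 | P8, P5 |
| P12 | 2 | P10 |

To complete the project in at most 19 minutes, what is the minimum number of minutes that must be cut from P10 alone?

Current finish: 20 minutes; target: 19.
P10 is on every critical path, so each minute cut from P10 cuts the finish by one (this holds down to a finish of 19).
Need 20 − 19 = 1 minute off P10 → P10 becomes 5 minutes, finish becomes 19.

1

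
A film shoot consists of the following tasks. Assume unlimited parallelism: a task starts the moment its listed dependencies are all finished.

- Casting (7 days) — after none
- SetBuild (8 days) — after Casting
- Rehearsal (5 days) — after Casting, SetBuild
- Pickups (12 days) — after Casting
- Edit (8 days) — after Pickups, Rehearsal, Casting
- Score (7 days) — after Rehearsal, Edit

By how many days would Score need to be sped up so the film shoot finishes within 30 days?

Current finish: 35 days; target: 30.
Score is on every critical path, so each day cut from Score cuts the finish by one (this holds down to a finish of 29).
Need 35 − 30 = 5 days off Score → Score becomes 2 days, finish becomes 30.

5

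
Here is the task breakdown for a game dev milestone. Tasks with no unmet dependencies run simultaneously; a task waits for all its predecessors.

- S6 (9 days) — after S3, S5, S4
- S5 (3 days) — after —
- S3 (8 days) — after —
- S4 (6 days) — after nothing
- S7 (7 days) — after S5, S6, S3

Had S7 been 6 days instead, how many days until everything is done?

23

Baseline: S3→S6→S7 = 8+9+7 = 24 → 24 days.
S7 is on the critical path; changing it to 6 makes that path 23 days.
That remains the longest chain; total 23 days.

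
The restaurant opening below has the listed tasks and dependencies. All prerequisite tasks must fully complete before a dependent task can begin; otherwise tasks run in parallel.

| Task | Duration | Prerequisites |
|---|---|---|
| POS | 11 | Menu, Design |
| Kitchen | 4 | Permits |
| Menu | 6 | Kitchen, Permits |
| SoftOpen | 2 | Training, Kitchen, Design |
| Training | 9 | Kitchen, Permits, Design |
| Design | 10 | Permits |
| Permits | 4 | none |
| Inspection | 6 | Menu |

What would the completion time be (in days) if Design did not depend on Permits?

Original critical path: Permits→Design→Training→SoftOpen = 4+10+9+2 = 25 ⇒ 25 days.
Without Permits→Design, Design's earliest start moves from 4 to 0.
The longest chain is now Permits→Kitchen→Menu→POS = 4+4+6+11 = 25, so the schedule takes 25 days.

25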